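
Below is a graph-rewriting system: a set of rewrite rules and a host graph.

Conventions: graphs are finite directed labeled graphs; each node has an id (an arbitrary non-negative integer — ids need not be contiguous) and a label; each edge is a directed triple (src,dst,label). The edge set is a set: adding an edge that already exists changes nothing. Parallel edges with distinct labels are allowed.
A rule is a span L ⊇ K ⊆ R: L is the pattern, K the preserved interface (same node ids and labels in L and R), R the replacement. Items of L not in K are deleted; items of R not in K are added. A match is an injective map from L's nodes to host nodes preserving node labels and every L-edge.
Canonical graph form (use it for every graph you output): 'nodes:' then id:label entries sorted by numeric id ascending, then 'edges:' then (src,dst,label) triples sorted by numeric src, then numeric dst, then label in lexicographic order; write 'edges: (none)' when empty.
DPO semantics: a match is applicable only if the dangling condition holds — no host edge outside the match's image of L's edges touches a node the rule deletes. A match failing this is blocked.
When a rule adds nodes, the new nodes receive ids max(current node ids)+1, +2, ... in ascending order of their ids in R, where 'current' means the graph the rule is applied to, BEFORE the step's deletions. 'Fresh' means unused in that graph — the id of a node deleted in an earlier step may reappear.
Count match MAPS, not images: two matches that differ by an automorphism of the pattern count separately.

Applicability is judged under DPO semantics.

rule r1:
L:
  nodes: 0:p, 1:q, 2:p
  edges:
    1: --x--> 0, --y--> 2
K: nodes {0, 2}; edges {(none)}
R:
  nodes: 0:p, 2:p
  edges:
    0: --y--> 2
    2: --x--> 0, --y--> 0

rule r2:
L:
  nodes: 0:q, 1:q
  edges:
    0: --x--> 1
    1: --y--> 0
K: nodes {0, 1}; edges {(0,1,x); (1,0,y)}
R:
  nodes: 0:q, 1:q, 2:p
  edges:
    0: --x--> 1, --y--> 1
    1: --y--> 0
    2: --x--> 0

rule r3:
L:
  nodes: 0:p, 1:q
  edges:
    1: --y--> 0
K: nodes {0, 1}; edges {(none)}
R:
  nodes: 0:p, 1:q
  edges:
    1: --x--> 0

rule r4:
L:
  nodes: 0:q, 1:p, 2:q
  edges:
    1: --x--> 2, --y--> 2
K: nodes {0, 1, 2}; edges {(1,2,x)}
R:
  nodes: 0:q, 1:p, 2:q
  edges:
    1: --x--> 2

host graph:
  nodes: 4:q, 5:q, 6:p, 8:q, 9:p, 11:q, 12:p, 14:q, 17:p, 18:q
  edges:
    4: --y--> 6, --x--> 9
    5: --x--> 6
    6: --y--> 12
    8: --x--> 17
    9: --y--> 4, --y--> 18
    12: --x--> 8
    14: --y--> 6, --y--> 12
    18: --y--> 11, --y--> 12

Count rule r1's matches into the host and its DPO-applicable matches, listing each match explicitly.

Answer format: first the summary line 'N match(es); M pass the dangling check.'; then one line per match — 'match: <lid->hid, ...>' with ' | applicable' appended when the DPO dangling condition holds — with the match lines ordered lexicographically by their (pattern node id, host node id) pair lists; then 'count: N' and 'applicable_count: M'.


1 match(es); 0 pass the dangling check.
match: 0->9, 1->4, 2->6
count: 1
applicable_count: 0


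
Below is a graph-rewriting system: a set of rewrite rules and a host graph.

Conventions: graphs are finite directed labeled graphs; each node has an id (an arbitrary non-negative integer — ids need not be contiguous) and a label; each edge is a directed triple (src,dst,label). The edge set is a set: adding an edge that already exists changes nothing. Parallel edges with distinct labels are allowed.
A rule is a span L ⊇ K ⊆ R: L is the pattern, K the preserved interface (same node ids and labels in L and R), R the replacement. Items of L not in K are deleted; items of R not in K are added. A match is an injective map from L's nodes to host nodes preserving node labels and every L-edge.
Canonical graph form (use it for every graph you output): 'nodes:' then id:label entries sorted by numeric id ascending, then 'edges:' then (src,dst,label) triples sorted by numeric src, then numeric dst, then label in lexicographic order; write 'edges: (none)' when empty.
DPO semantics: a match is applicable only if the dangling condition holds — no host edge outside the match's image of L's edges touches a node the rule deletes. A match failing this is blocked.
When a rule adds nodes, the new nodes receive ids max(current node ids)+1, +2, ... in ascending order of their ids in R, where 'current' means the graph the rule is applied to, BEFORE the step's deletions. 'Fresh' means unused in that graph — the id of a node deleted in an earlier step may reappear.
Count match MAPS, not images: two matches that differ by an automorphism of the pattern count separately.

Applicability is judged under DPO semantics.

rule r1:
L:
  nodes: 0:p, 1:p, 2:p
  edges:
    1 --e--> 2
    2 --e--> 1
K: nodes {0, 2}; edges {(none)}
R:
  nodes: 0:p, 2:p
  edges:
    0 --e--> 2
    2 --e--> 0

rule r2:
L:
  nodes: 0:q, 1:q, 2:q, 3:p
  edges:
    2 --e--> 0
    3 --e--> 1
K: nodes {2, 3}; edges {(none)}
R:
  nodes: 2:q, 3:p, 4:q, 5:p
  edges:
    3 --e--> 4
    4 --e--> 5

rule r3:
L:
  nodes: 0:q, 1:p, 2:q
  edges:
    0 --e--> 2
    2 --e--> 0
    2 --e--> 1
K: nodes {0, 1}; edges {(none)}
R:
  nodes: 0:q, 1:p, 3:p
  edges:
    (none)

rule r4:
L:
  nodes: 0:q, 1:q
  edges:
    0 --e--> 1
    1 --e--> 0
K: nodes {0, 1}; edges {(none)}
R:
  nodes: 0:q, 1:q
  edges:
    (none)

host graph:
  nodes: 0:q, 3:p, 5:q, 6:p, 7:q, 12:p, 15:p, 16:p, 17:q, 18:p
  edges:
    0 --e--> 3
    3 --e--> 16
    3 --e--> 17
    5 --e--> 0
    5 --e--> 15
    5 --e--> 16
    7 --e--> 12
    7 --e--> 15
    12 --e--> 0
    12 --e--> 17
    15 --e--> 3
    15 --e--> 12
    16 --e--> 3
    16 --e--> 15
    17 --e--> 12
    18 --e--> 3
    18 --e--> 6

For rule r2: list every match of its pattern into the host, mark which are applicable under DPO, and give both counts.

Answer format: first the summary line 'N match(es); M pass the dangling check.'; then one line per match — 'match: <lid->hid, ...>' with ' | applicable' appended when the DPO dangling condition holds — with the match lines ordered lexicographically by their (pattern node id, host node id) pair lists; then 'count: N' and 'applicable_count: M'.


2 match(es); 0 pass the dangling check.
match: 0->0, 1->17, 2->5, 3->3
match: 0->0, 1->17, 2->5, 3->12
count: 2
applicable_count: 0


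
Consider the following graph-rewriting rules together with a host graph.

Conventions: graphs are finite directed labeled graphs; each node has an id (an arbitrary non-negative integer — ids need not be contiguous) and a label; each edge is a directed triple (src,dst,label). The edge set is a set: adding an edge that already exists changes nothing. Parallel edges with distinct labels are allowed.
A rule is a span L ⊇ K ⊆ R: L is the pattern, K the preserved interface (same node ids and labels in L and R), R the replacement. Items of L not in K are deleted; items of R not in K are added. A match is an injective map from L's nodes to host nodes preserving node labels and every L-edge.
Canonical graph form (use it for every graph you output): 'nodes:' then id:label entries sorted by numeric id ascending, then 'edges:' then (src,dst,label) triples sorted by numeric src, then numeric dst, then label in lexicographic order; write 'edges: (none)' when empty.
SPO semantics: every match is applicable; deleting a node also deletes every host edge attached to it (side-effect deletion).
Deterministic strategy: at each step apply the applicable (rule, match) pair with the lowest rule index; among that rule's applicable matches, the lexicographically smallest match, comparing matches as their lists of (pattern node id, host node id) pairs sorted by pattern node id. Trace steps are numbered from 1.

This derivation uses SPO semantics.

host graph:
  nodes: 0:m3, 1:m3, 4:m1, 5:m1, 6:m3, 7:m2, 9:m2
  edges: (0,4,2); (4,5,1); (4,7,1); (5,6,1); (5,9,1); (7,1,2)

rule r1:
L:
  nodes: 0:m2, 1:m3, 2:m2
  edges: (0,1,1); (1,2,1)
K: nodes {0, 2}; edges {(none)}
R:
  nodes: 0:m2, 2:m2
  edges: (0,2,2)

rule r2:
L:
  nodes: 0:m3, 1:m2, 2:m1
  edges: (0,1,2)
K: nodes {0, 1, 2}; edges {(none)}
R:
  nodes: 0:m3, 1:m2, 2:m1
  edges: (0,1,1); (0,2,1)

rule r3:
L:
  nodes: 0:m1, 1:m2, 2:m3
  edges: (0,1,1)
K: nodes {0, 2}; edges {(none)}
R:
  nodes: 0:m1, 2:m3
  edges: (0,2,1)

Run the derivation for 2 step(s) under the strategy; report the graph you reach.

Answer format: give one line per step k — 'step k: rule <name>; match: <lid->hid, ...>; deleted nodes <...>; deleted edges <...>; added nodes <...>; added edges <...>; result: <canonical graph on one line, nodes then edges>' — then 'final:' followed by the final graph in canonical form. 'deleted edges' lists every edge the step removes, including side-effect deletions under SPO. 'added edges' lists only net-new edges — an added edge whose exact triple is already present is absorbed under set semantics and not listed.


step 1: rule r3; match: 0->4, 1->7, 2->0; deleted nodes 7; deleted edges (4,7,1); (7,1,2); added nodes (none); added edges (4,0,1); result: nodes: 0:m3, 1:m3, 4:m1, 5:m1, 6:m3, 9:m2 edges: (0,4,2); (4,0,1); (4,5,1); (5,6,1); (5,9,1)
step 2: rule r3; match: 0->5, 1->9, 2->0; deleted nodes 9; deleted edges (5,9,1); added nodes (none); added edges (5,0,1); result: nodes: 0:m3, 1:m3, 4:m1, 5:m1, 6:m3 edges: (0,4,2); (4,0,1); (4,5,1); (5,0,1); (5,6,1)
final:
nodes: 0:m3, 1:m3, 4:m1, 5:m1, 6:m3
edges: (0,4,2); (4,0,1); (4,5,1); (5,0,1); (5,6,1)


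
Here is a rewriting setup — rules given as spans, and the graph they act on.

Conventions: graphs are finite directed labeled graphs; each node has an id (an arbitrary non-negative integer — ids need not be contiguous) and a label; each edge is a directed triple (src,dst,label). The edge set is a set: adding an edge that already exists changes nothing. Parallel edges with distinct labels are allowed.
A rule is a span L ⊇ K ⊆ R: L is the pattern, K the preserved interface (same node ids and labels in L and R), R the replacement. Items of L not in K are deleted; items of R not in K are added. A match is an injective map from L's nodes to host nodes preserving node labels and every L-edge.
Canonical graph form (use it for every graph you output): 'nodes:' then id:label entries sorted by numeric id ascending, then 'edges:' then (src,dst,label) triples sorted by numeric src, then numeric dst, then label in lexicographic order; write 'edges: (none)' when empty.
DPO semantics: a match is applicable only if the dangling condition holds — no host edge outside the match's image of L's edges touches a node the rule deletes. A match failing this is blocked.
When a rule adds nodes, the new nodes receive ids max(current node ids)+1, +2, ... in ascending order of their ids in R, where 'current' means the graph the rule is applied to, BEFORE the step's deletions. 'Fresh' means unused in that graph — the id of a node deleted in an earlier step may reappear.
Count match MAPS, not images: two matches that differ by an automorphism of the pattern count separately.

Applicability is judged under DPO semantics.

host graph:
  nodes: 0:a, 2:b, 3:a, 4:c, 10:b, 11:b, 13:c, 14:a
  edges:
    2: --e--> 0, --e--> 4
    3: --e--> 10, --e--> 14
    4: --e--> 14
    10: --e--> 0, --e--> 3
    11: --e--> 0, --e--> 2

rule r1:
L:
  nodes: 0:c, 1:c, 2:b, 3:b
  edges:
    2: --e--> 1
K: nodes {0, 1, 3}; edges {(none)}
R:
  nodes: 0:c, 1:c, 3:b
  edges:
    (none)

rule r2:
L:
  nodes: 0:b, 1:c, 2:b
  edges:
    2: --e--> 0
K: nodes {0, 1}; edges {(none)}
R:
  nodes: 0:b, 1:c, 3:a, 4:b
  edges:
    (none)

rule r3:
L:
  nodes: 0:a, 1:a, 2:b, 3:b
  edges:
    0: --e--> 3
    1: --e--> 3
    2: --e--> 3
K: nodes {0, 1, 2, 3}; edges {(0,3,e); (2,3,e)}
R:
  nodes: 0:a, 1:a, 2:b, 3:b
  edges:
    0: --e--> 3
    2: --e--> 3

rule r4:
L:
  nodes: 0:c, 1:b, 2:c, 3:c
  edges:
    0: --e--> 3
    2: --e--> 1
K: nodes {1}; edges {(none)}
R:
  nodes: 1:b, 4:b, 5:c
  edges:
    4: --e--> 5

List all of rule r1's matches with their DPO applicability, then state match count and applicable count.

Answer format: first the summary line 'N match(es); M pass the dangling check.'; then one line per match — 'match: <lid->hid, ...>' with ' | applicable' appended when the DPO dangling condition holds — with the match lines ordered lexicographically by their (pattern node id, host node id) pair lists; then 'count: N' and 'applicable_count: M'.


2 match(es); 0 pass the dangling check.
match: 0->13, 1->4, 2->2, 3->10
match: 0->13, 1->4, 2->2, 3->11
count: 2
applicable_count: 0


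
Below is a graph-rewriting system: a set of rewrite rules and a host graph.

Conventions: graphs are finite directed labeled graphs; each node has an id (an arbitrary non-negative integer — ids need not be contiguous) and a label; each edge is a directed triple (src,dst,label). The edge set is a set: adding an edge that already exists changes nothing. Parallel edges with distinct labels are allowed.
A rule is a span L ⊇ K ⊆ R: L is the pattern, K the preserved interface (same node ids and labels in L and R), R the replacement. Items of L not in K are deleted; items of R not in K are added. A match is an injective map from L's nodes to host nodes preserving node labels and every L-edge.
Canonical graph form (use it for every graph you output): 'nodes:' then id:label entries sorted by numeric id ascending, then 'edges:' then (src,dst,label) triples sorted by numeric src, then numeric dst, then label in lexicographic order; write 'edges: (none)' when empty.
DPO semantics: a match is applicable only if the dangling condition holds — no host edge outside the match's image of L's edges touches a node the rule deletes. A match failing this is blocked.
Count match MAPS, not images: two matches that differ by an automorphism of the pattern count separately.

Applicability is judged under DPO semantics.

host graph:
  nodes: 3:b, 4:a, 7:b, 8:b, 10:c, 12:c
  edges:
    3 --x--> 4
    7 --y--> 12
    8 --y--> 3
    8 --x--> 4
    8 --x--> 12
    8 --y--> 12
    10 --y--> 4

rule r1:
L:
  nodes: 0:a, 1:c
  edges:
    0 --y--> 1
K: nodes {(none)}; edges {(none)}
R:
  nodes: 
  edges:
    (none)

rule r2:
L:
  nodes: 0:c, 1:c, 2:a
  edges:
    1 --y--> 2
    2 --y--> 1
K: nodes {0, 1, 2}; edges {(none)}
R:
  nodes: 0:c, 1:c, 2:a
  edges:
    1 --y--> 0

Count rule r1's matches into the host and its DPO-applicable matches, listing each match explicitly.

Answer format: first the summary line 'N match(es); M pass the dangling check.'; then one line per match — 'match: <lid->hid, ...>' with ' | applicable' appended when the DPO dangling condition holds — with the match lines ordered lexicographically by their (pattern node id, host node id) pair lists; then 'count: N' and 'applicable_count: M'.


0 match(es); 0 pass the dangling check.
count: 0
applicable_count: 0


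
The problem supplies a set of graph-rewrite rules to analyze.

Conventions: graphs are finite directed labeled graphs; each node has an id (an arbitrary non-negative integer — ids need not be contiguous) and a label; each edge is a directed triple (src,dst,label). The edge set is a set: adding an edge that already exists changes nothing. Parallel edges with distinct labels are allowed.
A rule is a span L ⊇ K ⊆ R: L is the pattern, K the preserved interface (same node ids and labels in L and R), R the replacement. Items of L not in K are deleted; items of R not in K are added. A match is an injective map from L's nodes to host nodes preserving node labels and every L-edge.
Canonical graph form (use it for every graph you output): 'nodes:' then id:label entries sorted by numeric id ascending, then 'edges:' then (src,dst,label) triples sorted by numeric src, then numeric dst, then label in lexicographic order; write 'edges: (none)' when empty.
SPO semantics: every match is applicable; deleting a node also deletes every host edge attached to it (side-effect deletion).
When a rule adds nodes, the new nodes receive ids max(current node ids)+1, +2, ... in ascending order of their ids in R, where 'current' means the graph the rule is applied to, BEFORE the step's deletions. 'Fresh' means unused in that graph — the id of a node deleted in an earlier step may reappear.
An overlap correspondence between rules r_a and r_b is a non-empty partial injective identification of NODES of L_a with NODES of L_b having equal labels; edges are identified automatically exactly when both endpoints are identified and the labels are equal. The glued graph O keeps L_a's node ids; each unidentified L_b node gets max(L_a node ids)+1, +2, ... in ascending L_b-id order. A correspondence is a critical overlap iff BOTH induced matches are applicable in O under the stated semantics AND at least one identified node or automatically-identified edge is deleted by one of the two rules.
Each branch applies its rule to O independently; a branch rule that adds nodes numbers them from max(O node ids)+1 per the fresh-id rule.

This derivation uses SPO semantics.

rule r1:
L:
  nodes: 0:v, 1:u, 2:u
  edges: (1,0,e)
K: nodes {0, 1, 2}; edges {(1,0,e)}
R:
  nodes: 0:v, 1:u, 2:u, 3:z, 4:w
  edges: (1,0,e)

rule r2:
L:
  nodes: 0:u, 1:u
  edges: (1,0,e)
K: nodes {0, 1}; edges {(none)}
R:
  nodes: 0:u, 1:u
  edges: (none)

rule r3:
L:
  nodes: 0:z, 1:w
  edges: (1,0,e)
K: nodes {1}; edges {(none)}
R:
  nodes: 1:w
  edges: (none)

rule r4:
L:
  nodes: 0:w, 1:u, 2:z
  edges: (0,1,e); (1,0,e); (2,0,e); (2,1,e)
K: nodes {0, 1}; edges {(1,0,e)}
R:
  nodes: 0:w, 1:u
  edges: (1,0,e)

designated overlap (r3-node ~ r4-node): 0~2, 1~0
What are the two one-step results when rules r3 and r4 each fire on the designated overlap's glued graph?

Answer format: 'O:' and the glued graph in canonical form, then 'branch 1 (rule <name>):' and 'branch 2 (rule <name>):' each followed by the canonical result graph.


O:
nodes: 0:z, 1:w, 2:u
edges: (0,1,e); (0,2,e); (1,0,e); (1,2,e); (2,1,e)
branch 1 (rule r3):
nodes: 1:w, 2:u
edges: (1,2,e); (2,1,e)
branch 2 (rule r4):
nodes: 1:w, 2:u
edges: (2,1,e)


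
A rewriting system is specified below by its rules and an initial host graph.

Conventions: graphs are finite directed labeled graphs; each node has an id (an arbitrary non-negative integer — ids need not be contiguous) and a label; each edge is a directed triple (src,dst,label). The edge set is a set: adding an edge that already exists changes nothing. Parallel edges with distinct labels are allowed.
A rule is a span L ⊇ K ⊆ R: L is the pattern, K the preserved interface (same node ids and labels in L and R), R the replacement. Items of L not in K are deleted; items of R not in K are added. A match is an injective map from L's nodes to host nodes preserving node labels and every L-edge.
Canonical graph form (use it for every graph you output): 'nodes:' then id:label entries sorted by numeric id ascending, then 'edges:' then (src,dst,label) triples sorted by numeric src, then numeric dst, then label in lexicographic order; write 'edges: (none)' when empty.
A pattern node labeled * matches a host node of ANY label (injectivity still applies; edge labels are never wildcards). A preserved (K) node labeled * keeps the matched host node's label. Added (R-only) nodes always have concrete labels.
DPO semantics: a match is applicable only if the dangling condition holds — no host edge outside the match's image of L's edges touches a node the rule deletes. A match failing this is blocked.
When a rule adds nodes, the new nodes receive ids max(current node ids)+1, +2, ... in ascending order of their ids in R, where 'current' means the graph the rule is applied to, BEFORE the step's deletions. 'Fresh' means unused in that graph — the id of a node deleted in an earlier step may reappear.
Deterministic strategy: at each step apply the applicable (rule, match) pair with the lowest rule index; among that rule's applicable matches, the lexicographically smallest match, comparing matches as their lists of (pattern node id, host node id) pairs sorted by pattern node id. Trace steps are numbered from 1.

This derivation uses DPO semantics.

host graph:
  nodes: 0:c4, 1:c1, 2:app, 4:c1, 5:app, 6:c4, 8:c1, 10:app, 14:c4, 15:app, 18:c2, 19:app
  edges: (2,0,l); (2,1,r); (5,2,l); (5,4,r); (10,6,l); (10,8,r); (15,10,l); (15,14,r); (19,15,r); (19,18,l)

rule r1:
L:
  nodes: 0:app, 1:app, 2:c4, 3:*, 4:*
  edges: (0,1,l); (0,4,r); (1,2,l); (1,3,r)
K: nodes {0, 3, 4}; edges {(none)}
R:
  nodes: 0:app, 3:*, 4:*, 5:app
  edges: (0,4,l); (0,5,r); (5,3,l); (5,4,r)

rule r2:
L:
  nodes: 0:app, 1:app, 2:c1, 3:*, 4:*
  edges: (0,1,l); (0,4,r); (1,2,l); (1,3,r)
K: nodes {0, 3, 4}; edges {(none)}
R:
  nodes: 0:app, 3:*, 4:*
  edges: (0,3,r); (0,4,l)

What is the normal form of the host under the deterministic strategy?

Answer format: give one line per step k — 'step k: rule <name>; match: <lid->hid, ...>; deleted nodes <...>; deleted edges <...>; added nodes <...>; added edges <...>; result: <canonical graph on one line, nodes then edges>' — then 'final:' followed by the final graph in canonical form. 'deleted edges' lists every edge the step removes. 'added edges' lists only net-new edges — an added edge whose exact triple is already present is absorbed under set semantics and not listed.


step 1: rule r1; match: 0->5, 1->2, 2->0, 3->1, 4->4; deleted nodes 0, 2; deleted edges (2,0,l); (2,1,r); (5,2,l); (5,4,r); added nodes 20; added edges (5,4,l); (5,20,r); (20,1,l); (20,4,r); result: nodes: 1:c1, 4:c1, 5:app, 6:c4, 8:c1, 10:app, 14:c4, 15:app, 18:c2, 19:app, 20:app edges: (5,4,l); (5,20,r); (10,6,l); (10,8,r); (15,10,l); (15,14,r); (19,15,r); (19,18,l); (20,1,l); (20,4,r)
step 2: rule r1; match: 0->15, 1->10, 2->6, 3->8, 4->14; deleted nodes 6, 10; deleted edges (10,6,l); (10,8,r); (15,10,l); (15,14,r); added nodes 21; added edges (15,14,l); (15,21,r); (21,8,l); (21,14,r); result: nodes: 1:c1, 4:c1, 5:app, 8:c1, 14:c4, 15:app, 18:c2, 19:app, 20:app, 21:app edges: (5,4,l); (5,20,r); (15,14,l); (15,21,r); (19,15,r); (19,18,l); (20,1,l); (20,4,r); (21,8,l); (21,14,r)
final:
nodes: 1:c1, 4:c1, 5:app, 8:c1, 14:c4, 15:app, 18:c2, 19:app, 20:app, 21:app
edges: (5,4,l); (5,20,r); (15,14,l); (15,21,r); (19,15,r); (19,18,l); (20,1,l); (20,4,r); (21,8,l); (21,14,r)


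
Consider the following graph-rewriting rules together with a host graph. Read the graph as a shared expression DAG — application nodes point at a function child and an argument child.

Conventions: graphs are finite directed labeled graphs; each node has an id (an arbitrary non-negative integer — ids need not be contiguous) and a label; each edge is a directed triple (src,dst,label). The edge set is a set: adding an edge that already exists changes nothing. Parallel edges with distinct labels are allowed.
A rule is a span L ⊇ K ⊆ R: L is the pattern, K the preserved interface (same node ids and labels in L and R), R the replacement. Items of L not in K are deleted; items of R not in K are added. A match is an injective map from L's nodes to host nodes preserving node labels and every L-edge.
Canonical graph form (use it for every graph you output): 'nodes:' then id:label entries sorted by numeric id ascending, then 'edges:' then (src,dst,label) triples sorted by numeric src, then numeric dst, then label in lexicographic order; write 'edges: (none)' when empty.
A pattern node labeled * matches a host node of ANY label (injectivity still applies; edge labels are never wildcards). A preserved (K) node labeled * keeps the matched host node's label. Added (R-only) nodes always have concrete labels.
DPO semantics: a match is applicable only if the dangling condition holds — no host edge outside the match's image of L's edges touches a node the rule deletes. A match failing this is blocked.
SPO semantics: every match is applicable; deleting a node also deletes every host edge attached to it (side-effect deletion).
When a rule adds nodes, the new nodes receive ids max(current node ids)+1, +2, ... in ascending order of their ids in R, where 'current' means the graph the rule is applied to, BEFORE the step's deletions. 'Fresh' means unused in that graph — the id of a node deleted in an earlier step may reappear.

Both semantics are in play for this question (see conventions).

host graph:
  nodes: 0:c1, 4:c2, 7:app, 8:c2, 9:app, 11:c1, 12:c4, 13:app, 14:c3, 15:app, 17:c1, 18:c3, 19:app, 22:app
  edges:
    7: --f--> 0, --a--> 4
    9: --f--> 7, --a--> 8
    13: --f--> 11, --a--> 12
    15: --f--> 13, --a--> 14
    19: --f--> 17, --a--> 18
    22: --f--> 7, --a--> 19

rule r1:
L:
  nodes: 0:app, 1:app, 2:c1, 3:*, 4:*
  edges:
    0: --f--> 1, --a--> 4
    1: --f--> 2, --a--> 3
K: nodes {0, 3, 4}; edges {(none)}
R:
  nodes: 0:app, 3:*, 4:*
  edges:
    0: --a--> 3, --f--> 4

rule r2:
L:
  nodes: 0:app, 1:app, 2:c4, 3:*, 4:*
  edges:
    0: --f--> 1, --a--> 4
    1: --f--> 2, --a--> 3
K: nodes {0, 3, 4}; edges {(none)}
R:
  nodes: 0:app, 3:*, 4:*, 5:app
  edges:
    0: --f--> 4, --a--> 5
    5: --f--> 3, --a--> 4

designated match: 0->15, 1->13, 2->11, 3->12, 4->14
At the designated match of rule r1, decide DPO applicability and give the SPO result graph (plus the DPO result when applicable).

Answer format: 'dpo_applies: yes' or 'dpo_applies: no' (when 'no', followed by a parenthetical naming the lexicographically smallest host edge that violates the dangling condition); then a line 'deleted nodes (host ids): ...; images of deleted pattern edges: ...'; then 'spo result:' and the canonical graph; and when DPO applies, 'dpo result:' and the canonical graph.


dpo_applies: yes
deleted nodes (host ids): 11, 13; images of deleted pattern edges: (13,11,f); (13,12,a); (15,13,f); (15,14,a)
spo result:
nodes: 0:c1, 4:c2, 7:app, 8:c2, 9:app, 12:c4, 14:c3, 15:app, 17:c1, 18:c3, 19:app, 22:app
edges: (7,0,f); (7,4,a); (9,7,f); (9,8,a); (15,12,a); (15,14,f); (19,17,f); (19,18,a); (22,7,f); (22,19,a)
dpo result:
nodes: 0:c1, 4:c2, 7:app, 8:c2, 9:app, 12:c4, 14:c3, 15:app, 17:c1, 18:c3, 19:app, 22:app
edges: (7,0,f); (7,4,a); (9,7,f); (9,8,a); (15,12,a); (15,14,f); (19,17,f); (19,18,a); (22,7,f); (22,19,a)


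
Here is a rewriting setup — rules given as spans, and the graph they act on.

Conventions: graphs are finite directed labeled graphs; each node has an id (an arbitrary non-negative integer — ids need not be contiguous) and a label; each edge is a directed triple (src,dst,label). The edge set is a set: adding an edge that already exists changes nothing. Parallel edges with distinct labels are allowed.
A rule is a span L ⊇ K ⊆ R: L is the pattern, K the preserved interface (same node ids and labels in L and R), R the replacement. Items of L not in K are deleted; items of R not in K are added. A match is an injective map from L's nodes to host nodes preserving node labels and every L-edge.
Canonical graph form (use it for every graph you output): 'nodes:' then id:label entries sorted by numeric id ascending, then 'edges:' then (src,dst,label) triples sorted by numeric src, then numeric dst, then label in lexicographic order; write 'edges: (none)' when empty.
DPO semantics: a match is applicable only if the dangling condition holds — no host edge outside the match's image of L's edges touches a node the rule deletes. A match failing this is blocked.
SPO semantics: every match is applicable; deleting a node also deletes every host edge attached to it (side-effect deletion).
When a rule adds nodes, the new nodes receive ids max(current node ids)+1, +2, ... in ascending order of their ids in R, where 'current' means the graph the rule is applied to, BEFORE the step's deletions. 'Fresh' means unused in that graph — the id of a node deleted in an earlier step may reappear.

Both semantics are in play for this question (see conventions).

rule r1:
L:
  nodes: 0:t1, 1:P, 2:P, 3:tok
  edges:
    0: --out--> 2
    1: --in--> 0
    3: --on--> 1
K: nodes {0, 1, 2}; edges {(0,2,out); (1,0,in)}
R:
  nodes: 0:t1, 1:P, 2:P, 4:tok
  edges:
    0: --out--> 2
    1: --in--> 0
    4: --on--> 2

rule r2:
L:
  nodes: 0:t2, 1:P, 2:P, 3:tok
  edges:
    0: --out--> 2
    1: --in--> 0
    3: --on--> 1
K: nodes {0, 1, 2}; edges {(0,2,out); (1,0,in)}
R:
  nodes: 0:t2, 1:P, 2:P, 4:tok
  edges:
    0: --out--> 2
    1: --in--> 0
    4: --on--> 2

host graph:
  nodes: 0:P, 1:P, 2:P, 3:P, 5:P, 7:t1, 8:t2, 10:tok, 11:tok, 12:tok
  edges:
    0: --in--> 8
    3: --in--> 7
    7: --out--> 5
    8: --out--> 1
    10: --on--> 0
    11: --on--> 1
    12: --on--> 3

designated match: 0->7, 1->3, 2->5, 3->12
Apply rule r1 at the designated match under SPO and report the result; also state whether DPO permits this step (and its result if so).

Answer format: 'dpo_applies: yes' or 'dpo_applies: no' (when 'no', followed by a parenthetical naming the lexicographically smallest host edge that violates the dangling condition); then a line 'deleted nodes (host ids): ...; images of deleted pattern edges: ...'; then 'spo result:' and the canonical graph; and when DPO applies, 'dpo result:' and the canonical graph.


dpo_applies: yes
deleted nodes (host ids): 12; images of deleted pattern edges: (12,3,on)
spo result:
nodes: 0:P, 1:P, 2:P, 3:P, 5:P, 7:t1, 8:t2, 10:tok, 11:tok, 13:tok
edges: (0,8,in); (3,7,in); (7,5,out); (8,1,out); (10,0,on); (11,1,on); (13,5,on)
dpo result:
nodes: 0:P, 1:P, 2:P, 3:P, 5:P, 7:t1, 8:t2, 10:tok, 11:tok, 13:tok
edges: (0,8,in); (3,7,in); (7,5,out); (8,1,out); (10,0,on); (11,1,on); (13,5,on)


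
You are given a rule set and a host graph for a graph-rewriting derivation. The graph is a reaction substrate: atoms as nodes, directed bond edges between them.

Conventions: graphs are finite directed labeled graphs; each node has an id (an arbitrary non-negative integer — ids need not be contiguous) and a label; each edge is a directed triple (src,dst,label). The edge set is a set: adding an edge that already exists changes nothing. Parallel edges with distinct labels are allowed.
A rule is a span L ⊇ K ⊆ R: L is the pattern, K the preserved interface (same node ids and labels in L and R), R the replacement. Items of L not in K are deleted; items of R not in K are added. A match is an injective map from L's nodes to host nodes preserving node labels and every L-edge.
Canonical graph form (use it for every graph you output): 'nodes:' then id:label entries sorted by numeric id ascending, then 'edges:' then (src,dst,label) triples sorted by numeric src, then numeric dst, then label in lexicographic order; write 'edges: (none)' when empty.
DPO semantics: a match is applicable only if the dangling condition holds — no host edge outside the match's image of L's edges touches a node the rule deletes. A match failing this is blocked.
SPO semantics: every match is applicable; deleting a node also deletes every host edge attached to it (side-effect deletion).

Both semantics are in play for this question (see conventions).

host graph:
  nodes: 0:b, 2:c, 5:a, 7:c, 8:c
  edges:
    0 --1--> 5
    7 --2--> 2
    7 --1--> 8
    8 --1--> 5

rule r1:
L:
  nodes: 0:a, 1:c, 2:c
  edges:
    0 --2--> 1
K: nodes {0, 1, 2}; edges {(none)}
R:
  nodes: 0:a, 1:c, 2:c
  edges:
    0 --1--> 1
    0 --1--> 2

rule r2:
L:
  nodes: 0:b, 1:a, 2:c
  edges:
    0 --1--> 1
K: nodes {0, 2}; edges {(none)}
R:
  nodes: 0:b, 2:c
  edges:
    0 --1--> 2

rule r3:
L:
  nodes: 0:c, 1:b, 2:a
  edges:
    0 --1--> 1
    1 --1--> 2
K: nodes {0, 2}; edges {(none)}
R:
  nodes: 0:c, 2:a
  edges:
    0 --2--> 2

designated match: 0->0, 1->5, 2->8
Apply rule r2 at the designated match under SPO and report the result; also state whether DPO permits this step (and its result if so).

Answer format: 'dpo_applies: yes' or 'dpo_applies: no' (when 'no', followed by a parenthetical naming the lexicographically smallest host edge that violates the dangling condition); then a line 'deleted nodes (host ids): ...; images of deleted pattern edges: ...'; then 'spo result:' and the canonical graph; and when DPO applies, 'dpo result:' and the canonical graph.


dpo_applies: no
(the rule deletes node 5, which keeps host edge (8,5,1) outside the match image — the dangling condition fails, DPO blocks; SPO proceeds and side-deletes such edges)
deleted nodes (host ids): 5; images of deleted pattern edges: (0,5,1)
spo result:
nodes: 0:b, 2:c, 7:c, 8:c
edges: (0,8,1); (7,2,2); (7,8,1)


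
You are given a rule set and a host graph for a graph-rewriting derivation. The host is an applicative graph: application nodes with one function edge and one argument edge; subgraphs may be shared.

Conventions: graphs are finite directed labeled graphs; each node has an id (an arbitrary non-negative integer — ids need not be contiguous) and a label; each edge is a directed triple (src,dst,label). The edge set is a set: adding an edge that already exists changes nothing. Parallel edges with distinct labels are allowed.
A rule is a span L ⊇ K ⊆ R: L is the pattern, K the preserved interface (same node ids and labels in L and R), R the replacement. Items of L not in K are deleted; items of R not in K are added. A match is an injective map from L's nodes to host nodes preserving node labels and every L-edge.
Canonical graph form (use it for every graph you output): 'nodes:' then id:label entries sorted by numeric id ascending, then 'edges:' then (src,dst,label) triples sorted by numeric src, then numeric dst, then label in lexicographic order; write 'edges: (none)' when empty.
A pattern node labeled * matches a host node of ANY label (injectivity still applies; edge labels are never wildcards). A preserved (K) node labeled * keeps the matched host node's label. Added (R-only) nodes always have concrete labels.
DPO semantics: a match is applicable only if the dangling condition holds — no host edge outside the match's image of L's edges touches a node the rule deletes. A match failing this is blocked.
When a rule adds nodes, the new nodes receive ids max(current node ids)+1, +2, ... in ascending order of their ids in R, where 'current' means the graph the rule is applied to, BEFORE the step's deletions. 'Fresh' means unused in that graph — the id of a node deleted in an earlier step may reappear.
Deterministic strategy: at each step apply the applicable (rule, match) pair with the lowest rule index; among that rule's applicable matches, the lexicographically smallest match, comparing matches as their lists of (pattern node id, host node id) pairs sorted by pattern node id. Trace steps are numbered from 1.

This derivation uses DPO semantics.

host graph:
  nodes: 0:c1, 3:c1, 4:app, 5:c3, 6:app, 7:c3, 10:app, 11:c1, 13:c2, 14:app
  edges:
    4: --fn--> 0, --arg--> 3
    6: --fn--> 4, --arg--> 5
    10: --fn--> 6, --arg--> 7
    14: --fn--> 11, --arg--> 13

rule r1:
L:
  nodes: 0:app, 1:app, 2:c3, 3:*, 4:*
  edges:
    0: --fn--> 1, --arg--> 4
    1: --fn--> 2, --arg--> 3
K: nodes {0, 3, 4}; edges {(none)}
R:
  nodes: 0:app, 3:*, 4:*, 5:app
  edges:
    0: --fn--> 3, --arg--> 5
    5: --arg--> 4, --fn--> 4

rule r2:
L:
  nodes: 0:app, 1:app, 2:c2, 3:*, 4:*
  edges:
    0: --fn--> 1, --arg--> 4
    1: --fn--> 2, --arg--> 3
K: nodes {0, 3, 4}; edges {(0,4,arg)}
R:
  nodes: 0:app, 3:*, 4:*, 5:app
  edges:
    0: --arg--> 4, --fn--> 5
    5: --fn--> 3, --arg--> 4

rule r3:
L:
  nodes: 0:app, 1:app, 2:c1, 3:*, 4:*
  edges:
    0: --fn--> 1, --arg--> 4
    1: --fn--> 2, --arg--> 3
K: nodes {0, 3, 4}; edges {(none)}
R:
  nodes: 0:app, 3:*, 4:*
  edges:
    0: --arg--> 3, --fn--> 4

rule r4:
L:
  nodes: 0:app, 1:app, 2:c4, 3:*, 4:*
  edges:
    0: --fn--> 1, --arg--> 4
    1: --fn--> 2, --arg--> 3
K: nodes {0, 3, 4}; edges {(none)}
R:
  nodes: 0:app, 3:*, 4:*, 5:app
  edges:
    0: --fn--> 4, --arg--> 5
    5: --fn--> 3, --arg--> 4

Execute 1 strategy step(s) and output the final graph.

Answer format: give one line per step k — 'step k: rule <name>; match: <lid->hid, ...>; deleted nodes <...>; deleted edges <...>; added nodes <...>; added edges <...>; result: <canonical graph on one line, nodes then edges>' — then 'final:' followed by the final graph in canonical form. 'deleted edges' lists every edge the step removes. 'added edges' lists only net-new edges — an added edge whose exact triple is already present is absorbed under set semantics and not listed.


step 1: rule r3; match: 0->6, 1->4, 2->0, 3->3, 4->5; deleted nodes 0, 4; deleted edges (4,0,fn); (4,3,arg); (6,4,fn); (6,5,arg); added nodes (none); added edges (6,3,arg); (6,5,fn); result: nodes: 3:c1, 5:c3, 6:app, 7:c3, 10:app, 11:c1, 13:c2, 14:app edges: (6,3,arg); (6,5,fn); (10,6,fn); (10,7,arg); (14,11,fn); (14,13,arg)
final:
nodes: 3:c1, 5:c3, 6:app, 7:c3, 10:app, 11:c1, 13:c2, 14:app
edges: (6,3,arg); (6,5,fn); (10,6,fn); (10,7,arg); (14,11,fn); (14,13,arg)


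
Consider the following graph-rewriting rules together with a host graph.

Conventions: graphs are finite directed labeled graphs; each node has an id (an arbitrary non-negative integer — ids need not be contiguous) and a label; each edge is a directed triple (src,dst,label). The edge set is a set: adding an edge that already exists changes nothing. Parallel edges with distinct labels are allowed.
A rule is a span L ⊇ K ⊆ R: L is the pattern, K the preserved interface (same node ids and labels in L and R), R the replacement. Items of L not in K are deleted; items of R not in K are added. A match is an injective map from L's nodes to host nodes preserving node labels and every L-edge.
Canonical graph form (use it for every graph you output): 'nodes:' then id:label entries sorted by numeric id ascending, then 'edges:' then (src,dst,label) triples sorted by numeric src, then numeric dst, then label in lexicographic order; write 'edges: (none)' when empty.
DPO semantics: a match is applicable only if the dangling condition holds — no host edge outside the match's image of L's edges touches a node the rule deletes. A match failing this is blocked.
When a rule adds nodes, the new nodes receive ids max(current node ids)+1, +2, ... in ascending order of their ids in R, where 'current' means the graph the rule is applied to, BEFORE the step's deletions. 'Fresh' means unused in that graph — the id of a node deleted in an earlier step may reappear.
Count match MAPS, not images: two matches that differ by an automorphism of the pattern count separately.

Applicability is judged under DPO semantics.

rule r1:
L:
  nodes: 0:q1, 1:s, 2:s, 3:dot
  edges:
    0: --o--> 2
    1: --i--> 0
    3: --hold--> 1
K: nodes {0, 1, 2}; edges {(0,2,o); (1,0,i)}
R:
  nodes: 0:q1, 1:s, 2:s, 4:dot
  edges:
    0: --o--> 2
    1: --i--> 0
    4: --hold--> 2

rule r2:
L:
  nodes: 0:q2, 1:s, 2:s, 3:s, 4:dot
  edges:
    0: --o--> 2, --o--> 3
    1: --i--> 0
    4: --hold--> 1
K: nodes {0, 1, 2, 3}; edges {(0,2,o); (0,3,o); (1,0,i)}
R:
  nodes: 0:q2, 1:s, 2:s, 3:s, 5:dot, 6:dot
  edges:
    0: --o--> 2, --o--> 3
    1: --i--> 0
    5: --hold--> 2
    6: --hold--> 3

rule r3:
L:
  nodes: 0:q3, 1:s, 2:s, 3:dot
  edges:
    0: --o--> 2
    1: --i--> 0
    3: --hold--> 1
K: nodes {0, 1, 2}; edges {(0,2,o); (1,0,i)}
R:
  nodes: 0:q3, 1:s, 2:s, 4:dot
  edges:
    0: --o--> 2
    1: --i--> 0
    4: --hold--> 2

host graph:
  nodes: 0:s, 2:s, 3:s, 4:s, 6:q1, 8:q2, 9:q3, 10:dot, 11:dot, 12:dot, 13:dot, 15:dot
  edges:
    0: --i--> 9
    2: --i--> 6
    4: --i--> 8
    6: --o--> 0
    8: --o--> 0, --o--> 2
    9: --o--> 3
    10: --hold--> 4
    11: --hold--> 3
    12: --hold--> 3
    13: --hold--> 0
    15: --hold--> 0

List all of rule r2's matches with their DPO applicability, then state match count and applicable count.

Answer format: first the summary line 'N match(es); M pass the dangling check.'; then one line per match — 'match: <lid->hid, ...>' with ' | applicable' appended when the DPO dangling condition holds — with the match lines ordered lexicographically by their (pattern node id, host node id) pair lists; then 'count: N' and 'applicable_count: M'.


2 match(es); 2 pass the dangling check.
match: 0->8, 1->4, 2->0, 3->2, 4->10 | applicable
match: 0->8, 1->4, 2->2, 3->0, 4->10 | applicable
count: 2
applicable_count: 2


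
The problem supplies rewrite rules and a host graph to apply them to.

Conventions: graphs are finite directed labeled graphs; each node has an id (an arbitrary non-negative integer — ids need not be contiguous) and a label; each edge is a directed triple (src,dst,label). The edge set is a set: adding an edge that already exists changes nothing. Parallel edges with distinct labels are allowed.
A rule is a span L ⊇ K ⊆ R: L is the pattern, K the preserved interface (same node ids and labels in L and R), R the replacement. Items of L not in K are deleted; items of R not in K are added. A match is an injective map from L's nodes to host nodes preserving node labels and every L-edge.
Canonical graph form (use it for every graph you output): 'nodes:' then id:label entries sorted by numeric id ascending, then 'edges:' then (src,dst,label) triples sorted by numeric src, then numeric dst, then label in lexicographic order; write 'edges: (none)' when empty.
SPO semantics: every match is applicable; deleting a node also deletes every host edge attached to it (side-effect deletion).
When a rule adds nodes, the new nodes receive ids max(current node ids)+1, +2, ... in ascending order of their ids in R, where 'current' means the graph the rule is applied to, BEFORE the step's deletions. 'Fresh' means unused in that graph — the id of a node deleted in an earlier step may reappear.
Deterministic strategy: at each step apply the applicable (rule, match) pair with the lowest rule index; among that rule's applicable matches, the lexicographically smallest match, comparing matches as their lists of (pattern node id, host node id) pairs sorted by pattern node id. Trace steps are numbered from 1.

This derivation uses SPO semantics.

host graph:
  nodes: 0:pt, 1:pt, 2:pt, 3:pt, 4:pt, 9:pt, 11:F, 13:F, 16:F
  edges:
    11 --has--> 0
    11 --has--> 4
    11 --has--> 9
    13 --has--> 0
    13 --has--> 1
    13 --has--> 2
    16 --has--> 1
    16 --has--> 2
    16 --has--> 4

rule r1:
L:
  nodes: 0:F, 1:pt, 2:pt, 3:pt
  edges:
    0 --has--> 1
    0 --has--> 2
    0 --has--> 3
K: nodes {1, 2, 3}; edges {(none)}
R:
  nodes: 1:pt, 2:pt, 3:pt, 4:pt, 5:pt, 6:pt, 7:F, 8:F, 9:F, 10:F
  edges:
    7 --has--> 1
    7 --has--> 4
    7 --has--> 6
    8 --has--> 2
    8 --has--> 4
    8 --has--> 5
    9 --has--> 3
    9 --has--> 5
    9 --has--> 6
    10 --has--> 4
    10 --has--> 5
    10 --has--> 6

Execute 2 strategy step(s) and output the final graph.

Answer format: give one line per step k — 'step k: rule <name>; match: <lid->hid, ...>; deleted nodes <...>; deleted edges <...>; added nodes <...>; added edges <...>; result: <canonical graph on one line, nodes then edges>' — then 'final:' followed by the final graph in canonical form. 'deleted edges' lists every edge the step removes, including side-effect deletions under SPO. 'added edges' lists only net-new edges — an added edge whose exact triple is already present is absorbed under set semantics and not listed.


step 1: rule r1; match: 0->11, 1->0, 2->4, 3->9; deleted nodes 11; deleted edges (11,0,has); (11,4,has); (11,9,has); added nodes 17, 18, 19, 20, 21, 22, 23; added edges (20,0,has); (20,17,has); (20,19,has); (21,4,has); (21,17,has); (21,18,has); (22,9,has); (22,18,has); (22,19,has); (23,17,has); (23,18,has); (23,19,has); result: nodes: 0:pt, 1:pt, 2:pt, 3:pt, 4:pt, 9:pt, 13:F, 16:F, 17:pt, 18:pt, 19:pt, 20:F, 21:F, 22:F, 23:F edges: (13,0,has); (13,1,has); (13,2,has); (16,1,has); (16,2,has); (16,4,has); (20,0,has); (20,17,has); (20,19,has); (21,4,has); (21,17,has); (21,18,has); (22,9,has); (22,18,has); (22,19,has); (23,17,has); (23,18,has); (23,19,has)
step 2: rule r1; match: 0->13, 1->0, 2->1, 3->2; deleted nodes 13; deleted edges (13,0,has); (13,1,has); (13,2,has); added nodes 24, 25, 26, 27, 28, 29, 30; added edges (27,0,has); (27,24,has); (27,26,has); (28,1,has); (28,24,has); (28,25,has); (29,2,has); (29,25,has); (29,26,has); (30,24,has); (30,25,has); (30,26,has); result: nodes: 0:pt, 1:pt, 2:pt, 3:pt, 4:pt, 9:pt, 16:F, 17:pt, 18:pt, 19:pt, 20:F, 21:F, 22:F, 23:F, 24:pt, 25:pt, 26:pt, 27:F, 28:F, 29:F, 30:F edges: (16,1,has); (16,2,has); (16,4,has); (20,0,has); (20,17,has); (20,19,has); (21,4,has); (21,17,has); (21,18,has); (22,9,has); (22,18,has); (22,19,has); (23,17,has); (23,18,has); (23,19,has); (27,0,has); (27,24,has); (27,26,has); (28,1,has); (28,24,has); (28,25,has); (29,2,has); (29,25,has); (29,26,has); (30,24,has); (30,25,has); (30,26,has)
final:
nodes: 0:pt, 1:pt, 2:pt, 3:pt, 4:pt, 9:pt, 16:F, 17:pt, 18:pt, 19:pt, 20:F, 21:F, 22:F, 23:F, 24:pt, 25:pt, 26:pt, 27:F, 28:F, 29:F, 30:F
edges: (16,1,has); (16,2,has); (16,4,has); (20,0,has); (20,17,has); (20,19,has); (21,4,has); (21,17,has); (21,18,has); (22,9,has); (22,18,has); (22,19,has); (23,17,has); (23,18,has); (23,19,has); (27,0,has); (27,24,has); (27,26,has); (28,1,has); (28,24,has); (28,25,has); (29,2,has); (29,25,has); (29,26,has); (30,24,has); (30,25,has); (30,26,has)
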